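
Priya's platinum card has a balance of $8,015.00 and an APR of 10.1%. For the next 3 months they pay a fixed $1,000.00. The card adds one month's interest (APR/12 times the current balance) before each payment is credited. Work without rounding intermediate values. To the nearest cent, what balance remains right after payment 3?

Monthly rate r = 10.1%/12 = 0.841667% = 0.00841667.
Each month: B ← B·(1+r) − $1,000.00.
Month 1: interest $67.46; balance after payment $7,082.46.
Month 2: interest $59.61; balance after payment $6,142.07.
Month 3: interest $51.70; balance after payment $5,193.77.

$5,193.77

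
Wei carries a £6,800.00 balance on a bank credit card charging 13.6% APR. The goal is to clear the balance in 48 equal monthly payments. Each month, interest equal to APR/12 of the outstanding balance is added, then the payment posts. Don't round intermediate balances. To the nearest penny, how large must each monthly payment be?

Monthly rate r = 13.6%/12 = 1.13333% = 0.0113333.
Level-payment amortization: P = B₀·r / (1 − (1+r)^(−n)) = 6800.00·0.0113333 / (1 − 1.01133^(−48)).
Denominator 1 − (1+r)^(−48) = 0.417799523.
P = 77.0667 / 0.417799523 ≈ 184.46.

£184.46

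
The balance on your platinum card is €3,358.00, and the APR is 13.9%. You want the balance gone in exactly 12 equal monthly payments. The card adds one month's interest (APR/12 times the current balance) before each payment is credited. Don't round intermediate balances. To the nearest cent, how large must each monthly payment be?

Monthly rate r = 13.9%/12 = 1.15833% = 0.0115833.
Level-payment amortization: P = B₀·r / (1 − (1+r)^(−n)) = 3358.00·0.0115833 / (1 − 1.01158^(−12)).
Denominator 1 − (1+r)^(−12) = 0.129076487.
P = 38.8968 / 0.129076487 ≈ 301.35.

€301.35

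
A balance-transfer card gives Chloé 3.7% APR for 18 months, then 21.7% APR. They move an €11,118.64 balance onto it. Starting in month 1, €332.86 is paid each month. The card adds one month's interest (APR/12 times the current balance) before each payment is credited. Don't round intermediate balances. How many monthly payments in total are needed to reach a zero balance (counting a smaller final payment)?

Promo months 1–18 at r₀ = 3.7%/12 = 0.00308333; months 19+ at r₁ = 21.7%/12 = 0.0180833.
After month 18: iterate B ← B·(1+r₀) − €332.86 for 18 months → €5,601.05.
Then at r₁ with €332.86/mo: n₂ = −ln(1 − r₁·B/P)/ln(1+r₁) ≈ 20.24 → 21 more payments.

39 payments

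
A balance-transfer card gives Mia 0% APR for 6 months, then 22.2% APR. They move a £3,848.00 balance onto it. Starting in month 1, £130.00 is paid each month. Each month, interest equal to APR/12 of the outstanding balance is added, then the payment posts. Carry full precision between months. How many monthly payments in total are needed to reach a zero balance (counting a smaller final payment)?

38 months

Promo months 1–6 at r₀ = 0%/12 = 0; months 7+ at r₁ = 22.2%/12 = 0.0185.
After month 6 (no interest yet): B = £3,848.00 − 6·£130.00 = £3,068.00.
Then at r₁ with £130.00/mo: n₂ = −ln(1 − r₁·B/P)/ln(1+r₁) ≈ 31.30 → 32 more payments.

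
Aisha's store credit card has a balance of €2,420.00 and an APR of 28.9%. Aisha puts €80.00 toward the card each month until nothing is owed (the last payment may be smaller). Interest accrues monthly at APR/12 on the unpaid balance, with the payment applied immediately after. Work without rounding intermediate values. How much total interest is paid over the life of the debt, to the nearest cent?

€1,963.30

Monthly rate r = 28.9%/12 = 2.40833% = 0.0240833.
Payoff takes n = ⌈−ln(1 − rB₀/P)/ln(1+r)⌉ = ⌈54.789⌉ = 55 payments; the last is €63.30.
Total paid = 54·€80.00 + €63.30 = €4,383.30.
Total interest = total paid − principal = €4,383.30 − €2,420.00 = €1,963.30.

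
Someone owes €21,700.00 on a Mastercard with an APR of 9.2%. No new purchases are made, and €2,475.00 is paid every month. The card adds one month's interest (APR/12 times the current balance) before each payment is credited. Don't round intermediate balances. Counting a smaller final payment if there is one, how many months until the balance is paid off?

10 months

Monthly rate r = 9.2%/12 = 0.766667% = 0.00766667.
Recurrence: B ← B·(1+r) − €2,475.00.
Month 1: interest €166.37; balance after payment €19,391.37.
Month 2: interest €148.67; balance after payment €17,065.03.
Closed form: n = −ln(1 − rB₀/P)/ln(1+r) = −ln(0.93278)/ln(1.00767) ≈ 9.111, so the balance reaches zero during payment 10.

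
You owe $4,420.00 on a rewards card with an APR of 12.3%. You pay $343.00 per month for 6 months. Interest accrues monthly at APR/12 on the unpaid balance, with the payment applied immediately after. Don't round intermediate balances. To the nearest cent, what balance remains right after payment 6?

$2,587.43

Monthly rate r = 12.3%/12 = 1.025% = 0.01025.
Each month: B ← B·(1+r) − $343.00.
Month 1: interest $45.30; balance after payment $4,122.31.
Month 2: interest $42.25; balance after payment $3,821.56.
Month 3: interest $39.17; balance after payment $3,517.73.
Month 4: interest $36.06; balance after payment $3,210.79.
Month 5: interest $32.91; balance after payment $2,900.70.
Month 6: interest $29.73; balance after payment $2,587.43.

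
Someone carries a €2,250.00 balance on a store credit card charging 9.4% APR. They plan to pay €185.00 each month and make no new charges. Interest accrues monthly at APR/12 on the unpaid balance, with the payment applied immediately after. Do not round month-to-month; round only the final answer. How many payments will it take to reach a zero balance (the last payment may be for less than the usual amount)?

13 payments

Monthly rate r = 9.4%/12 = 0.783333% = 0.00783333.
Recurrence: B ← B·(1+r) − €185.00.
Month 1: interest €17.62; balance after payment €2,082.62.
Month 2: interest €16.31; balance after payment €1,913.94.
Closed form: n = −ln(1 − rB₀/P)/ln(1+r) = −ln(0.90473)/ln(1.00783) ≈ 12.831, so the balance reaches zero during payment 13.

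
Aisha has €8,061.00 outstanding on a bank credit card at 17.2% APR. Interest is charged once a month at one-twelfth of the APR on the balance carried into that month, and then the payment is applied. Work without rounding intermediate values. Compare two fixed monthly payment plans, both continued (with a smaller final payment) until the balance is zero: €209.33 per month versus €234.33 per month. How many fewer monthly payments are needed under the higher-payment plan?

9 fewer payments

Monthly rate r = 17.2%/12 = 1.43333% = 0.0143333.
At €209.33/mo: n = ⌈−ln(1 − rB₀/P)/ln(1+r)⌉ = 57 payments (last €87.08); total interest = total paid − €8,061.00 = €3,748.56.
At €234.33/mo: 48 payments (last €173.16); total interest €3,125.67.
Payments saved = 57 − 48 = 9.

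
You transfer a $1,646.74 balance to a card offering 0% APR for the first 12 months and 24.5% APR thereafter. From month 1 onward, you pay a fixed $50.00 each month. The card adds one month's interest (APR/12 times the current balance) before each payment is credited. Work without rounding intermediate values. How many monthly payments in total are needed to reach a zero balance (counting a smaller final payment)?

Promo months 1–12 at r₀ = 0%/12 = 0; months 13+ at r₁ = 24.5%/12 = 0.0204167.
After month 12 (no interest yet): B = $1,646.74 − 12·$50.00 = $1,046.74.
Then at r₁ with $50.00/mo: n₂ = −ln(1 − r₁·B/P)/ln(1+r₁) ≈ 27.59 → 28 more payments.

40 payments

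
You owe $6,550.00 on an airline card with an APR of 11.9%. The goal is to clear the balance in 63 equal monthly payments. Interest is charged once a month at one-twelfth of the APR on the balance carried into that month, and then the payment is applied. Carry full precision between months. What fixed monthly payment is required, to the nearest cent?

$140.30

Monthly rate r = 11.9%/12 = 0.991667% = 0.00991667.
Level-payment amortization: P = B₀·r / (1 − (1+r)^(−n)) = 6550.00·0.00991667 / (1 − 1.00992^(−63)).
Denominator 1 − (1+r)^(−63) = 0.462954581.
P = 64.9542 / 0.462954581 ≈ 140.30.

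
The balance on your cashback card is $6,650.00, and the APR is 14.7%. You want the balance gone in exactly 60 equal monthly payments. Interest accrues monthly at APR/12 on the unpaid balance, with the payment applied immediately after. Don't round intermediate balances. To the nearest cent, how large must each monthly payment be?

Monthly rate r = 14.7%/12 = 1.225% = 0.01225.
Level-payment amortization: P = B₀·r / (1 − (1+r)^(−n)) = 6650.00·0.01225 / (1 − 1.01225^(−60)).
Denominator 1 − (1+r)^(−60) = 0.518348548.
P = 81.4625 / 0.518348548 ≈ 157.16.

$157.16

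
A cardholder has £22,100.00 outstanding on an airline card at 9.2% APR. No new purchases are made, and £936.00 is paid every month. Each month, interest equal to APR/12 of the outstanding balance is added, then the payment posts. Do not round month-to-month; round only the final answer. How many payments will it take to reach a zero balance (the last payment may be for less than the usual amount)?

Monthly rate r = 9.2%/12 = 0.766667% = 0.00766667.
Recurrence: B ← B·(1+r) − £936.00.
Month 1: interest £169.43; balance after payment £21,333.43.
Month 2: interest £163.56; balance after payment £20,560.99.
Closed form: n = −ln(1 − rB₀/P)/ln(1+r) = −ln(0.81898)/ln(1.00767) ≈ 26.147, so the balance reaches zero during payment 27.

27 months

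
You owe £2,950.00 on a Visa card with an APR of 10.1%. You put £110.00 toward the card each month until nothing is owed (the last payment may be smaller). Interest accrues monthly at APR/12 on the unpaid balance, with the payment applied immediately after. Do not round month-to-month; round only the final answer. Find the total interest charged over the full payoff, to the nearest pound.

£408

Monthly rate r = 10.1%/12 = 0.841667% = 0.00841667.
Payoff takes n = ⌈−ln(1 − rB₀/P)/ln(1+r)⌉ = ⌈30.522⌉ = 31 payments; the last is £57.57.
Total paid = 30·£110.00 + £57.57 = £3,357.57.
Total interest = total paid − principal = £3,357.57 − £2,950.00 = £407.57.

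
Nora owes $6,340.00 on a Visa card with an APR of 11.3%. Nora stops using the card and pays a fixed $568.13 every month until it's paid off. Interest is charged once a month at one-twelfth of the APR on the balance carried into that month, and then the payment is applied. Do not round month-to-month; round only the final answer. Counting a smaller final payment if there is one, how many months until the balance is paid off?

12 payments

Monthly rate r = 11.3%/12 = 0.941667% = 0.00941667.
Recurrence: B ← B·(1+r) − $568.13.
Month 1: interest $59.70; balance after payment $5,831.57.
Month 2: interest $54.91; balance after payment $5,318.36.
Closed form: n = −ln(1 − rB₀/P)/ln(1+r) = −ln(0.89492)/ln(1.00942) ≈ 11.846, so the balance reaches zero during payment 12.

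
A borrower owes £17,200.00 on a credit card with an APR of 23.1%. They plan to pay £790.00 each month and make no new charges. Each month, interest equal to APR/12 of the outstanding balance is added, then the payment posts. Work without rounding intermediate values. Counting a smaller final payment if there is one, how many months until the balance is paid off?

29 payments

Monthly rate r = 23.1%/12 = 1.925% = 0.01925.
Recurrence: B ← B·(1+r) − £790.00.
Month 1: interest £331.10; balance after payment £16,741.10.
Month 2: interest £322.27; balance after payment £16,273.37.
Closed form: n = −ln(1 − rB₀/P)/ln(1+r) = −ln(0.58089)/ln(1.01925) ≈ 28.489, so the balance reaches zero during payment 29.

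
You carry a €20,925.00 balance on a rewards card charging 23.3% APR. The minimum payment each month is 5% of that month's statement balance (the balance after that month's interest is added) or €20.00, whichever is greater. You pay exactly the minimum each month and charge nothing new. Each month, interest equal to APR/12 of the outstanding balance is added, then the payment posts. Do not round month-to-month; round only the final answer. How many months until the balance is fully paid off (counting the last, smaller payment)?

Monthly rate r = 23.3%/12 = 1.94167% = 0.0194167.
While 5% of the post-interest balance exceeds €20.00, each month B ← (B·(1+r))·(1 − 0.05), i.e. B shrinks by the factor (1+r)·0.95 = 0.96845.
This holds for months 1–125. Entering month 126 the balance is €380.26; 5% of the post-interest balance is now below €20.00, so the flat €20.00 minimum applies from here.
From month 126 a fixed €20.00 at rate r clears €380.26 in 24 more payments. Total: 125 + 24 = 149 months.

149 months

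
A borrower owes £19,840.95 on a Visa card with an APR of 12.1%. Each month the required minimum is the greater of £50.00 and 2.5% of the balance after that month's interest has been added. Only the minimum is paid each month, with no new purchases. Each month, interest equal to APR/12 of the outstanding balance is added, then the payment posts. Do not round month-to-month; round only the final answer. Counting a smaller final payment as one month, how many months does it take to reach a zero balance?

Monthly rate r = 12.1%/12 = 1.00833% = 0.0100833.
While 2.5% of the post-interest balance exceeds £50.00, each month B ← (B·(1+r))·(1 − 0.025), i.e. B shrinks by the factor (1+r)·0.975 = 0.98483.
This holds for months 1–151. Entering month 152 the balance is £1,973.32; 2.5% of the post-interest balance is now below £50.00, so the flat £50.00 minimum applies from here.
From month 152 a fixed £50.00 at rate r clears £1,973.32 in 51 more payments. Total: 151 + 51 = 202 months.

202 months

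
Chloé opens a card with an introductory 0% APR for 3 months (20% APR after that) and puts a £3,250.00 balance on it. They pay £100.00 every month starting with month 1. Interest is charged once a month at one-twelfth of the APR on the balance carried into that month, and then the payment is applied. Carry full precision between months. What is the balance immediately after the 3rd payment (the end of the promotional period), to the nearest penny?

£2,950.00

Promo months 1–3 at r₀ = 0%/12 = 0; months 4+ at r₁ = 20%/12 = 0.0166667.
After month 3 (no interest yet): B = £3,250.00 − 3·£100.00 = £2,950.00.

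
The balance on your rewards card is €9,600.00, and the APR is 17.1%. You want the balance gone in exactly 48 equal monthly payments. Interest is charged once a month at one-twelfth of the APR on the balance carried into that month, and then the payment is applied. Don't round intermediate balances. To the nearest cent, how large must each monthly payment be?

Monthly rate r = 17.1%/12 = 1.425% = 0.01425.
Level-payment amortization: P = B₀·r / (1 − (1+r)^(−n)) = 9600.00·0.01425 / (1 − 1.01425^(−48)).
Denominator 1 − (1+r)^(−48) = 0.492963512.
P = 136.8 / 0.492963512 ≈ 277.51.

€277.51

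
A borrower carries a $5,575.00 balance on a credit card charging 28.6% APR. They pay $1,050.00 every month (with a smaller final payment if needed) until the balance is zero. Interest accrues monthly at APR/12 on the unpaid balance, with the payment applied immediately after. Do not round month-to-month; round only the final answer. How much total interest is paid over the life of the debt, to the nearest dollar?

Monthly rate r = 28.6%/12 = 2.38333% = 0.0238333.
Payoff takes n = ⌈−ln(1 − rB₀/P)/ln(1+r)⌉ = ⌈5.744⌉ = 6 payments; the last is $783.74.
Total paid = 5·$1,050.00 + $783.74 = $6,033.74.
Total interest = total paid − principal = $6,033.74 − $5,575.00 = $458.74.

$459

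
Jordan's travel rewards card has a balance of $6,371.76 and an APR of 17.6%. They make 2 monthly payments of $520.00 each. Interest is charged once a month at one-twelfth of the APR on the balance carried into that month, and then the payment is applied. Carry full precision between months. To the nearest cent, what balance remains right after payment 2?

$5,512.41

Monthly rate r = 17.6%/12 = 1.46667% = 0.0146667.
Each month: B ← B·(1+r) − $520.00.
Month 1: interest $93.45; balance after payment $5,945.21.
Month 2: interest $87.20; balance after payment $5,512.41.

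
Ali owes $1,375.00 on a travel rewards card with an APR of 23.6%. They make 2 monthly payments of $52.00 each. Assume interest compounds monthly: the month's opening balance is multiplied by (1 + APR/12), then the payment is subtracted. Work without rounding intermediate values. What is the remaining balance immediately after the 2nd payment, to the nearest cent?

$1,324.59

Monthly rate r = 23.6%/12 = 1.96667% = 0.0196667.
Each month: B ← B·(1+r) − $52.00.
Month 1: interest $27.04; balance after payment $1,350.04.
Month 2: interest $26.55; balance after payment $1,324.59.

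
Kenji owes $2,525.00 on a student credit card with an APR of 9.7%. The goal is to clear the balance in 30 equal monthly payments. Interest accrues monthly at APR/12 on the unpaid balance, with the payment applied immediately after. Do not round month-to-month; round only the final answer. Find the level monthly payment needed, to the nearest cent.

$95.12

Monthly rate r = 9.7%/12 = 0.808333% = 0.00808333.
Level-payment amortization: P = B₀·r / (1 − (1+r)^(−n)) = 2525.00·0.00808333 / (1 − 1.00808^(−30)).
Denominator 1 − (1+r)^(−30) = 0.214570947.
P = 20.4104 / 0.214570947 ≈ 95.12.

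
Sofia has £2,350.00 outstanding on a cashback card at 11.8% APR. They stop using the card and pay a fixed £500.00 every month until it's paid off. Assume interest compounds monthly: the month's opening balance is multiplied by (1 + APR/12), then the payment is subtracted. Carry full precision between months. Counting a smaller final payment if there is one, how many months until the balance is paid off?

5 months

Monthly rate r = 11.8%/12 = 0.983333% = 0.00983333.
Recurrence: B ← B·(1+r) − £500.00.
Month 1: interest £23.11; balance after payment £1,873.11.
Month 2: interest £18.42; balance after payment £1,391.53.
Month 3: interest £13.68; balance after payment £905.21.
Month 4: interest £8.90; balance after payment £414.11.
Month 5: interest £4.07; balance after payment £0.00.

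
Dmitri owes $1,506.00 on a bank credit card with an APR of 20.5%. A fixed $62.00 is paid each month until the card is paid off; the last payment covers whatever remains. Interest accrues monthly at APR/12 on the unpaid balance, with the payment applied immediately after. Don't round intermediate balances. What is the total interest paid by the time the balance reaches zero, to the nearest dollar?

Monthly rate r = 20.5%/12 = 1.70833% = 0.0170833.
Payoff takes n = ⌈−ln(1 − rB₀/P)/ln(1+r)⌉ = ⌈31.647⌉ = 32 payments; the last is $40.25.
Total paid = 31·$62.00 + $40.25 = $1,962.25.
Total interest = total paid − principal = $1,962.25 − $1,506.00 = $456.25.

$456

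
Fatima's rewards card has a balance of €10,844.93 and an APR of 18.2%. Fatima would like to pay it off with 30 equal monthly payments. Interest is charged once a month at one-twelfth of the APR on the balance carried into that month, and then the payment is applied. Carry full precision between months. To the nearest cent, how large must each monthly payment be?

Monthly rate r = 18.2%/12 = 1.51667% = 0.0151667.
Level-payment amortization: P = B₀·r / (1 − (1+r)^(−n)) = 10844.93·0.0151667 / (1 − 1.01517^(−30)).
Denominator 1 − (1+r)^(−30) = 0.363381102.
P = 164.481 / 0.363381102 ≈ 452.64.

€452.64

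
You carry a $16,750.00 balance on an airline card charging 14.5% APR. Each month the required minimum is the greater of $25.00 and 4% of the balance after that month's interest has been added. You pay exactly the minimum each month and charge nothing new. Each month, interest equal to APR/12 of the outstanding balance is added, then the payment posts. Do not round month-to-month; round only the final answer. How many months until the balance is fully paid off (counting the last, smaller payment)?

145 months

Monthly rate r = 14.5%/12 = 1.20833% = 0.0120833.
While 4% of the post-interest balance exceeds $25.00, each month B ← (B·(1+r))·(1 − 0.04), i.e. B shrinks by the factor (1+r)·0.96 = 0.9716.
This holds for months 1–115. Entering month 116 the balance is $609.65; 4% of the post-interest balance is now below $25.00, so the flat $25.00 minimum applies from here.
From month 116 a fixed $25.00 at rate r clears $609.65 in 30 more payments. Total: 115 + 30 = 145 months.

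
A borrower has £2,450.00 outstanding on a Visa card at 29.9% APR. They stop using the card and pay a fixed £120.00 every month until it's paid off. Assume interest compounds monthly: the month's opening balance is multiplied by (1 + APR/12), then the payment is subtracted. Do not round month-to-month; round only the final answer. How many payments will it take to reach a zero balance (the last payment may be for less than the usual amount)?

Monthly rate r = 29.9%/12 = 2.49167% = 0.0249167.
Recurrence: B ← B·(1+r) − £120.00.
Month 1: interest £61.05; balance after payment £2,391.05.
Month 2: interest £59.58; balance after payment £2,330.62.
Closed form: n = −ln(1 − rB₀/P)/ln(1+r) = −ln(0.49128)/ln(1.02492) ≈ 28.878, so the balance reaches zero during payment 29.

29 payments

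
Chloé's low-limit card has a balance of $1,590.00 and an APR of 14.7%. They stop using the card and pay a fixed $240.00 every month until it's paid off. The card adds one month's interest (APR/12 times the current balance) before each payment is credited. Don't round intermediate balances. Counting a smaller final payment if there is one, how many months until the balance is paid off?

7 months

Monthly rate r = 14.7%/12 = 1.225% = 0.01225.
Recurrence: B ← B·(1+r) − $240.00.
Month 1: interest $19.48; balance after payment $1,369.48.
Month 2: interest $16.78; balance after payment $1,146.25.
Closed form: n = −ln(1 − rB₀/P)/ln(1+r) = −ln(0.91884)/ln(1.01225) ≈ 6.952, so the balance reaches zero during payment 7.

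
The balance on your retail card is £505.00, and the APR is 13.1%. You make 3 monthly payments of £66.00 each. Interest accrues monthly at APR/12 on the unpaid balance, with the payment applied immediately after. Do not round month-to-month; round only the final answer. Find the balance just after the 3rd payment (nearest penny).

£321.55

Monthly rate r = 13.1%/12 = 1.09167% = 0.0109167.
Each month: B ← B·(1+r) − £66.00.
Month 1: interest £5.51; balance after payment £444.51.
Month 2: interest £4.85; balance after payment £383.37.
Month 3: interest £4.19; balance after payment £321.55.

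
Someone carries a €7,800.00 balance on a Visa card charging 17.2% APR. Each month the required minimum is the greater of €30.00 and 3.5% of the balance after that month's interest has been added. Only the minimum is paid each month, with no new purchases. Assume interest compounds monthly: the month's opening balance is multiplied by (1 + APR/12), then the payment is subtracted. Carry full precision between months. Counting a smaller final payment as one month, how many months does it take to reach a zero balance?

141 months

Monthly rate r = 17.2%/12 = 1.43333% = 0.0143333.
While 3.5% of the post-interest balance exceeds €30.00, each month B ← (B·(1+r))·(1 − 0.035), i.e. B shrinks by the factor (1+r)·0.965 = 0.97883.
This holds for months 1–104. Entering month 105 the balance is €842.81; 3.5% of the post-interest balance is now below €30.00, so the flat €30.00 minimum applies from here.
From month 105 a fixed €30.00 at rate r clears €842.81 in 37 more payments. Total: 104 + 37 = 141 months.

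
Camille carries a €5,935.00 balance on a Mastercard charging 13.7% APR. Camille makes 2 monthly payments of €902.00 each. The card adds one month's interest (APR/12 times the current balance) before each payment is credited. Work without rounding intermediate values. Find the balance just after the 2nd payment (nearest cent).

Monthly rate r = 13.7%/12 = 1.14167% = 0.0114167.
Each month: B ← B·(1+r) − €902.00.
Month 1: interest €67.76; balance after payment €5,100.76.
Month 2: interest €58.23; balance after payment €4,256.99.

€4,256.99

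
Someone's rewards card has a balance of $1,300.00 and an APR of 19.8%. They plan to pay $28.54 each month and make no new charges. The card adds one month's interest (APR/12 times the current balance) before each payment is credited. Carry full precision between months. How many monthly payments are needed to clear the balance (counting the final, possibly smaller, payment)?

86 months

Monthly rate r = 19.8%/12 = 1.65% = 0.0165.
Recurrence: B ← B·(1+r) − $28.54.
Month 1: interest $21.45; balance after payment $1,292.91.
Month 2: interest $21.33; balance after payment $1,285.70.
Closed form: n = −ln(1 − rB₀/P)/ln(1+r) = −ln(0.24842)/ln(1.0165) ≈ 85.096, so the balance reaches zero during payment 86.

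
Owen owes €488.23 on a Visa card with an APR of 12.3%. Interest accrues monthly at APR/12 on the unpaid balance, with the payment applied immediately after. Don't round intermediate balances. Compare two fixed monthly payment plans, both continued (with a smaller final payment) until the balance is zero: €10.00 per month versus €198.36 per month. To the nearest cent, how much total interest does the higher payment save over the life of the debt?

Monthly rate r = 12.3%/12 = 1.025% = 0.01025.
At €10.00/mo: n = ⌈−ln(1 − rB₀/P)/ln(1+r)⌉ = 69 payments (last €0.56); total interest = total paid − €488.23 = €192.33.
At €198.36/mo: 3 payments (last €100.56); total interest €9.05.
Interest saved = €192.33 − €9.05 = €183.28.

€183.28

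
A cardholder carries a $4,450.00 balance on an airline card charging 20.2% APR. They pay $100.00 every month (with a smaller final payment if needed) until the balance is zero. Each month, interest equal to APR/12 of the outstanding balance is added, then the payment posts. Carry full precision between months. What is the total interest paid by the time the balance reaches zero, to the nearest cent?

Monthly rate r = 20.2%/12 = 1.68333% = 0.0168333.
Payoff takes n = ⌈−ln(1 − rB₀/P)/ln(1+r)⌉ = ⌈82.826⌉ = 83 payments; the last is $82.73.
Total paid = 82·$100.00 + $82.73 = $8,282.73.
Total interest = total paid − principal = $8,282.73 − $4,450.00 = $3,832.73.

$3,832.73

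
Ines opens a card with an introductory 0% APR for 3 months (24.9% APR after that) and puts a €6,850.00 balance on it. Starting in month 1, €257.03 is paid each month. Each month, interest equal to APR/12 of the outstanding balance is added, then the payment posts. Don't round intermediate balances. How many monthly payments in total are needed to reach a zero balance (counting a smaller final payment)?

36 payments

Promo months 1–3 at r₀ = 0%/12 = 0; months 4+ at r₁ = 24.9%/12 = 0.02075.
After month 3 (no interest yet): B = €6,850.00 − 3·€257.03 = €6,078.91.
Then at r₁ with €257.03/mo: n₂ = −ln(1 − r₁·B/P)/ln(1+r₁) ≈ 32.86 → 33 more payments.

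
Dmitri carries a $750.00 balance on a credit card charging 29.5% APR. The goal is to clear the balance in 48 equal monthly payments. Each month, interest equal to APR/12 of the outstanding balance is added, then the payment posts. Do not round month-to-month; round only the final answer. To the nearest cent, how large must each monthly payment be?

Monthly rate r = 29.5%/12 = 2.45833% = 0.0245833.
Level-payment amortization: P = B₀·r / (1 − (1+r)^(−n)) = 750.00·0.0245833 / (1 − 1.02458^(−48)).
Denominator 1 − (1+r)^(−48) = 0.688304722.
P = 18.4375 / 0.688304722 ≈ 26.79.

$26.79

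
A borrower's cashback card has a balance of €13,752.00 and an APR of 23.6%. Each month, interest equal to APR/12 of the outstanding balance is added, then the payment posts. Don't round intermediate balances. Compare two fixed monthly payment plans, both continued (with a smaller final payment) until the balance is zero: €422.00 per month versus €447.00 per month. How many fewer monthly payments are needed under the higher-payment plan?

Monthly rate r = 23.6%/12 = 1.96667% = 0.0196667.
At €422.00/mo: n = ⌈−ln(1 − rB₀/P)/ln(1+r)⌉ = 53 payments (last €247.77); total interest = total paid − €13,752.00 = €8,439.77.
At €447.00/mo: 48 payments (last €313.67); total interest €7,570.67.
Payments saved = 53 − 48 = 5.

5 fewer payments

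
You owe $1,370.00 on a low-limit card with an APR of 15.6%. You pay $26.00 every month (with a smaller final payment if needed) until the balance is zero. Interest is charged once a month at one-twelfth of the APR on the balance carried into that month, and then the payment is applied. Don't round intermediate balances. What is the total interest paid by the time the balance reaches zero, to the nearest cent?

$955.39

Monthly rate r = 15.6%/12 = 1.3% = 0.013.
Payoff takes n = ⌈−ln(1 − rB₀/P)/ln(1+r)⌉ = ⌈89.437⌉ = 90 payments; the last is $11.39.
Total paid = 89·$26.00 + $11.39 = $2,325.39.
Total interest = total paid − principal = $2,325.39 − $1,370.00 = $955.39.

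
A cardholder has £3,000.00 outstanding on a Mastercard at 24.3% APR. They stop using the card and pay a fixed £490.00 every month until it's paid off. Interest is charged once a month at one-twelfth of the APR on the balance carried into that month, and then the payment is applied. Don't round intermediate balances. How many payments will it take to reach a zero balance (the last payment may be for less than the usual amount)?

Monthly rate r = 24.3%/12 = 2.025% = 0.02025.
Recurrence: B ← B·(1+r) − £490.00.
Month 1: interest £60.75; balance after payment £2,570.75.
Month 2: interest £52.06; balance after payment £2,132.81.
Closed form: n = −ln(1 − rB₀/P)/ln(1+r) = −ln(0.87602)/ln(1.02025) ≈ 6.603, so the balance reaches zero during payment 7.

7 payments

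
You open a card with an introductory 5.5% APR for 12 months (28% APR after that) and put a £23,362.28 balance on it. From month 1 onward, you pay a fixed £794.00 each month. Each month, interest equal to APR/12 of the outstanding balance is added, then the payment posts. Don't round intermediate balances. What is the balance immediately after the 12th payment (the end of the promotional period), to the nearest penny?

£14,908.20

Promo months 1–12 at r₀ = 5.5%/12 = 0.00458333; months 13+ at r₁ = 28%/12 = 0.0233333.
After month 12: iterate B ← B·(1+r₀) − £794.00 for 12 months → £14,908.20.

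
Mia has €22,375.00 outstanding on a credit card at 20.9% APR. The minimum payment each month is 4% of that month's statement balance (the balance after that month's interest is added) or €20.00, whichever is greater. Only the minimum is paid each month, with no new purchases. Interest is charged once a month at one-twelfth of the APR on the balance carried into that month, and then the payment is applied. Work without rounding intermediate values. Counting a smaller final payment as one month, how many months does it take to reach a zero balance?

Monthly rate r = 20.9%/12 = 1.74167% = 0.0174167.
While 4% of the post-interest balance exceeds €20.00, each month B ← (B·(1+r))·(1 − 0.04), i.e. B shrinks by the factor (1+r)·0.96 = 0.97672.
This holds for months 1–163. Entering month 164 the balance is €481.16; 4% of the post-interest balance is now below €20.00, so the flat €20.00 minimum applies from here.
From month 164 a fixed €20.00 at rate r clears €481.16 in 32 more payments. Total: 163 + 32 = 195 months.

195 months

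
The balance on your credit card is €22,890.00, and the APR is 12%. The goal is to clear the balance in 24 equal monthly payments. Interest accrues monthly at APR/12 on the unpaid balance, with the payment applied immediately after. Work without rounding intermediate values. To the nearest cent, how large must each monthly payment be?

€1,077.51

Monthly rate r = 12%/12 = 1% = 0.01.
Level-payment amortization: P = B₀·r / (1 − (1+r)^(−n)) = 22890.00·0.01 / (1 − 1.01^(−24)).
Denominator 1 − (1+r)^(−24) = 0.212433873.
P = 228.9 / 0.212433873 ≈ 1077.51.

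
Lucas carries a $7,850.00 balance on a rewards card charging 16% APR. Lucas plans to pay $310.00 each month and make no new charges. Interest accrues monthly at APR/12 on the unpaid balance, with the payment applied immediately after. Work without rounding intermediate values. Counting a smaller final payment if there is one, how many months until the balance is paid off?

Monthly rate r = 16%/12 = 1.33333% = 0.0133333.
Recurrence: B ← B·(1+r) − $310.00.
Month 1: interest $104.67; balance after payment $7,644.67.
Month 2: interest $101.93; balance after payment $7,436.60.
Closed form: n = −ln(1 − rB₀/P)/ln(1+r) = −ln(0.66237)/ln(1.01333) ≈ 31.101, so the balance reaches zero during payment 32.

32 payments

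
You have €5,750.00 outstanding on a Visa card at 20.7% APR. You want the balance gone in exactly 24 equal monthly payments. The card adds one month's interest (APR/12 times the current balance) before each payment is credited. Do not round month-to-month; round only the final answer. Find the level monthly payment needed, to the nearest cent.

€294.62

Monthly rate r = 20.7%/12 = 1.725% = 0.01725.
Level-payment amortization: P = B₀·r / (1 − (1+r)^(−n)) = 5750.00·0.01725 / (1 − 1.01725^(−24)).
Denominator 1 − (1+r)^(−24) = 0.336661453.
P = 99.1875 / 0.336661453 ≈ 294.62.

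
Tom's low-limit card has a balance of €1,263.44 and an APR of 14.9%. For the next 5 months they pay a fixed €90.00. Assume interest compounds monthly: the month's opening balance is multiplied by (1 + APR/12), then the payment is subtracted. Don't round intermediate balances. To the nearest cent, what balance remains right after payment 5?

Monthly rate r = 14.9%/12 = 1.24167% = 0.0124167.
Each month: B ← B·(1+r) − €90.00.
Month 1: interest €15.69; balance after payment €1,189.13.
Month 2: interest €14.77; balance after payment €1,113.89.
Month 3: interest €13.83; balance after payment €1,037.72.
Month 4: interest €12.89; balance after payment €960.61.
Month 5: interest €11.93; balance after payment €882.54.

€882.54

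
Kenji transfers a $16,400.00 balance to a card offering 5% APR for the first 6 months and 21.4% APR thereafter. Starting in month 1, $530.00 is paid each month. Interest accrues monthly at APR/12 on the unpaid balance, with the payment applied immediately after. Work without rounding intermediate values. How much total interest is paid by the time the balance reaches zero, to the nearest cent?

Promo months 1–6 at r₀ = 5%/12 = 0.00416667; months 7+ at r₁ = 21.4%/12 = 0.0178333.
After month 6: iterate B ← B·(1+r₀) − $530.00 for 6 months → $13,600.99.
Then at r₁ with $530.00/mo: n₂ = −ln(1 − r₁·B/P)/ln(1+r₁) ≈ 34.61 → 35 more payments.
Total paid = 40·$530.00 + $326.16 = $21,526.16; interest = $21,526.16 − $16,400.00 = $5,126.16.

$5,126.16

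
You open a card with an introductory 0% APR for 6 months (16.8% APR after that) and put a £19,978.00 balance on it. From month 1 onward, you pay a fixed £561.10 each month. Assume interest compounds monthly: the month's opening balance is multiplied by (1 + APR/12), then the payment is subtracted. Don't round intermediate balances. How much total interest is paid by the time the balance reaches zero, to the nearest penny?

Promo months 1–6 at r₀ = 0%/12 = 0; months 7+ at r₁ = 16.8%/12 = 0.014.
After month 6 (no interest yet): B = £19,978.00 − 6·£561.10 = £16,611.40.
Then at r₁ with £561.10/mo: n₂ = −ln(1 − r₁·B/P)/ln(1+r₁) ≈ 38.50 → 39 more payments.
Total paid = 44·£561.10 + £280.62 = £24,969.02; interest = £24,969.02 − £19,978.00 = £4,991.02.

£4,991.02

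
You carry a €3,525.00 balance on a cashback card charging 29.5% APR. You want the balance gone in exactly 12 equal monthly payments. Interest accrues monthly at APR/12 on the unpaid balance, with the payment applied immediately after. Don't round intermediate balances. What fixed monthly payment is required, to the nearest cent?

Monthly rate r = 29.5%/12 = 2.45833% = 0.0245833.
Level-payment amortization: P = B₀·r / (1 − (1+r)^(−n)) = 3525.00·0.0245833 / (1 − 1.02458^(−12)).
Denominator 1 − (1+r)^(−12) = 0.252807411.
P = 86.6562 / 0.252807411 ≈ 342.78.

€342.78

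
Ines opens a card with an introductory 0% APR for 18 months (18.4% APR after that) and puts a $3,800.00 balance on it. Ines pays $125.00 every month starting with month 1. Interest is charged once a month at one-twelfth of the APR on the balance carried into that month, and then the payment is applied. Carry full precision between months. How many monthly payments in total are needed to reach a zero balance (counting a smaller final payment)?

Promo months 1–18 at r₀ = 0%/12 = 0; months 19+ at r₁ = 18.4%/12 = 0.0153333.
After month 18 (no interest yet): B = $3,800.00 − 18·$125.00 = $1,550.00.
Then at r₁ with $125.00/mo: n₂ = −ln(1 − r₁·B/P)/ln(1+r₁) ≈ 13.86 → 14 more payments.

32 payments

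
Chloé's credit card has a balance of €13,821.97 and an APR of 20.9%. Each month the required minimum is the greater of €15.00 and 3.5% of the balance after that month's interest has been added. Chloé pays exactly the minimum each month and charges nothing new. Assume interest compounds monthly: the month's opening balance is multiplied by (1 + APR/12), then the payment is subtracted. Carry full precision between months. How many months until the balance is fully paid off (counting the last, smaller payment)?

Monthly rate r = 20.9%/12 = 1.74167% = 0.0174167.
While 3.5% of the post-interest balance exceeds €15.00, each month B ← (B·(1+r))·(1 − 0.035), i.e. B shrinks by the factor (1+r)·0.965 = 0.98181.
This holds for months 1–191. Entering month 192 the balance is €414.54; 3.5% of the post-interest balance is now below €15.00, so the flat €15.00 minimum applies from here.
From month 192 a fixed €15.00 at rate r clears €414.54 in 39 more payments. Total: 191 + 39 = 230 months.

230 months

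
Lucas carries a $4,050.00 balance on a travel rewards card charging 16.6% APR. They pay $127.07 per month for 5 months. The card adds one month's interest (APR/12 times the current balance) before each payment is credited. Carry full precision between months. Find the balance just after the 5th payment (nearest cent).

$3,684.81

Monthly rate r = 16.6%/12 = 1.38333% = 0.0138333.
Each month: B ← B·(1+r) − $127.07.
Month 1: interest $56.03; balance after payment $3,978.95.
Month 2: interest $55.04; balance after payment $3,906.93.
Month 3: interest $54.05; balance after payment $3,833.90.
Month 4: interest $53.04; balance after payment $3,759.87.
Month 5: interest $52.01; balance after payment $3,684.81.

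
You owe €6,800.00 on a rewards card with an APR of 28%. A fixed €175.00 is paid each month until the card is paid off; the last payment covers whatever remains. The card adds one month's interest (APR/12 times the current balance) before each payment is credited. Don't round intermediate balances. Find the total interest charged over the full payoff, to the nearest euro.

€11,194

Monthly rate r = 28%/12 = 2.33333% = 0.0233333.
Payoff takes n = ⌈−ln(1 − rB₀/P)/ln(1+r)⌉ = ⌈102.820⌉ = 103 payments; the last is €143.85.
Total paid = 102·€175.00 + €143.85 = €17,993.85.
Total interest = total paid − principal = €17,993.85 − €6,800.00 = €11,193.85.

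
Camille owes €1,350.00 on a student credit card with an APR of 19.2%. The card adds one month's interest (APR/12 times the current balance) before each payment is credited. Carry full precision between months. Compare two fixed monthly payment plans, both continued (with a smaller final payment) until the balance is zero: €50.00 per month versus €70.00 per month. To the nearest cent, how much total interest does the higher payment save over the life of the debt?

€154.46

Monthly rate r = 19.2%/12 = 1.6% = 0.016.
At €50.00/mo: n = ⌈−ln(1 − rB₀/P)/ln(1+r)⌉ = 36 payments (last €31.80); total interest = total paid − €1,350.00 = €431.80.
At €70.00/mo: 24 payments (last €17.34); total interest €277.34.
Interest saved = €431.80 − €277.34 = €154.46.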